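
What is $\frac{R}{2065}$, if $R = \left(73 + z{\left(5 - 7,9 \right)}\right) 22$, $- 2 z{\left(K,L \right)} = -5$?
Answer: $\frac{1661}{2065} \approx 0.80436$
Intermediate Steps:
$z{\left(K,L \right)} = \frac{5}{2}$ ($z{\left(K,L \right)} = \left(- \frac{1}{2}\right) \left(-5\right) = \frac{5}{2}$)
$R = 1661$ ($R = \left(73 + \frac{5}{2}\right) 22 = \frac{151}{2} \cdot 22 = 1661$)
$\frac{R}{2065} = \frac{1661}{2065}$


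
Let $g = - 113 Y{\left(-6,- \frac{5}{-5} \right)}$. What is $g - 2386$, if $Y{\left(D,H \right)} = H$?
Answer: $-2499$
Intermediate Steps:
$g = -113$ ($g = - 113 \left(- \frac{5}{-5}\right) = - 113 \left(\left(-5\right) \left(- \frac{1}{5}\right)\right) = \left(-113\right) 1 = -113$)
$g - 2386 = -113 - 2386 = -2499$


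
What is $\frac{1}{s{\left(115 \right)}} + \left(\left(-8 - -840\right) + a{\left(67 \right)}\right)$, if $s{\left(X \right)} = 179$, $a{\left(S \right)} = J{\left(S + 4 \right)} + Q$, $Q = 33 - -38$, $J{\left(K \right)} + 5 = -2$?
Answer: $\frac{160385}{179} \approx 896.01$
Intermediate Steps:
$J{\left(K \right)} = -7$ ($J{\left(K \right)} = -5 - 2 = -7$)
$Q = 71$ ($Q = 33 + 38 = 71$)
$a{\left(S \right)} = 64$ ($a{\left(S \right)} = -7 + 71 = 64$)
$\frac{1}{s{\left(115 \right)}} + \left(\left(-8 - -840\right) + a{\left(67 \right)}\right) = \frac{1}{179} + \left(\left(-8 - -840\right) + 64\right) = \frac{1}{179} + \left(\left(-8 + 840\right) + 64\right) = \frac{1}{179} + \left(832 + 64\right) = \frac{1}{179} + 896 = \frac{160385}{179}$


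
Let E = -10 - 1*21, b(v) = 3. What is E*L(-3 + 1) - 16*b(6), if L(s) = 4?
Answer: -172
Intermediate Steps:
E = -31 (E = -10 - 21 = -31)
E*L(-3 + 1) - 16*b(6) = -31*4 - 16*3 = -124 - 48 = -172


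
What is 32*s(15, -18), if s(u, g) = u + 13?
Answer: 896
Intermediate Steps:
s(u, g) = 13 + u
32*s(15, -18) = 32*(13 + 15) = 32*28 = 896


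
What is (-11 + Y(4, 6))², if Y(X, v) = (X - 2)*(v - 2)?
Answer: 9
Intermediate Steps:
Y(X, v) = (-2 + X)*(-2 + v)
(-11 + Y(4, 6))² = (-11 + (4 - 2*4 - 2*6 + 4*6))² = (-11 + (4 - 8 - 12 + 24))² = (-11 + 8)² = (-3)² = 9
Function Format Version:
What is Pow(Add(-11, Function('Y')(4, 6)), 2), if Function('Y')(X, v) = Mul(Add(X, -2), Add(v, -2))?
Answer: 9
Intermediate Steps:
Function('Y')(X, v) = Mul(Add(-2, X), Add(-2, v))
Pow(Add(-11, Function('Y')(4, 6)), 2) = Pow(Add(-11, Add(4, Mul(-2, 4), Mul(-2, 6), Mul(4, 6))), 2) = Pow(Add(-11, Add(4, -8, -12, 24)), 2) = Pow(Add(-11, 8), 2) = Pow(-3, 2) = 9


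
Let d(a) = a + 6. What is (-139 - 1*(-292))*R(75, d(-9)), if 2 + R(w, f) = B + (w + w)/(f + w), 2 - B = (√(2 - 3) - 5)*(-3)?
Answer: -7905/4 + 459*I ≈ -1976.3 + 459.0*I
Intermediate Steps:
d(a) = 6 + a
B = -13 + 3*I (B = 2 - (√(2 - 3) - 5)*(-3) = 2 - (√(-1) - 5)*(-3) = 2 - (I - 5)*(-3) = 2 - (-5 + I)*(-3) = 2 - (15 - 3*I) = 2 + (-15 + 3*I) = -13 + 3*I ≈ -13.0 + 3.0*I)
R(w, f) = -15 + 3*I + 2*w/(f + w) (R(w, f) = -2 + ((-13 + 3*I) + (w + w)/(f + w)) = -2 + ((-13 + 3*I) + (2*w)/(f + w)) = -2 + ((-13 + 3*I) + 2*w/(f + w)) = -2 + (-13 + 3*I + 2*w/(f + w)) = -15 + 3*I + 2*w/(f + w))
(-139 - 1*(-292))*R(75, d(-9)) = (-139 - 1*(-292))*((75*(-13 + 3*I) + 3*(6 - 9)*(-5 + I))/((6 - 9) + 75)) = (-139 + 292)*(((-975 + 225*I) + 3*(-3)*(-5 + I))/(-3 + 75)) = 153*(((-975 + 225*I) + (45 - 9*I))/72) = 153*((-930 + 216*I)/72) = 153*(-155/12 + 3*I) = -7905/4 + 459*I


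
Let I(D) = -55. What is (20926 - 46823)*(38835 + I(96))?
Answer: -1004285660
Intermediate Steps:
(20926 - 46823)*(38835 + I(96)) = (20926 - 46823)*(38835 - 55) = -25897*38780 = -1004285660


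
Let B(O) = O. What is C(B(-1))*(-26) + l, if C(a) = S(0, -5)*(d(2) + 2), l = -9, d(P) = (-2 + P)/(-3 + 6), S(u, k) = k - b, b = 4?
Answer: 459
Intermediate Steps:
S(u, k) = -4 + k (S(u, k) = k - 1*4 = k - 4 = -4 + k)
d(P) = -2/3 + P/3 (d(P) = (-2 + P)/3 = (-2 + P)*(1/3) = -2/3 + P/3)
C(a) = -18 (C(a) = (-4 - 5)*((-2/3 + (1/3)*2) + 2) = -9*((-2/3 + 2/3) + 2) = -9*(0 + 2) = -9*2 = -18)
C(B(-1))*(-26) + l = -18*(-26) - 9 = 468 - 9 = 459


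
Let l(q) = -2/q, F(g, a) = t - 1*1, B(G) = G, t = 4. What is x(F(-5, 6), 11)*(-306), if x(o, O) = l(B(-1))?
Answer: -612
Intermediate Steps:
F(g, a) = 3 (F(g, a) = 4 - 1*1 = 4 - 1 = 3)
x(o, O) = 2 (x(o, O) = -2/(-1) = -2*(-1) = 2)
x(F(-5, 6), 11)*(-306) = 2*(-306) = -612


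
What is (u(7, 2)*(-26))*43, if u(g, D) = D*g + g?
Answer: -23478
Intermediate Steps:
u(g, D) = g + D*g
(u(7, 2)*(-26))*43 = ((7*(1 + 2))*(-26))*43 = ((7*3)*(-26))*43 = (21*(-26))*43 = -546*43 = -23478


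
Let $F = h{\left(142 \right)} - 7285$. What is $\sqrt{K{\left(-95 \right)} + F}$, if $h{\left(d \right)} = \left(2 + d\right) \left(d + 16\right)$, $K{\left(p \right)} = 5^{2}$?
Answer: $2 \sqrt{3873} \approx 124.47$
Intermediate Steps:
$K{\left(p \right)} = 25$
$h{\left(d \right)} = \left(2 + d\right) \left(16 + d\right)$
$F = 15467$ ($F = \left(32 + 142^{2} + 18 \cdot 142\right) - 7285 = \left(32 + 20164 + 2556\right) - 7285 = 22752 - 7285 = 15467$)
$\sqrt{K{\left(-95 \right)} + F} = \sqrt{25 + 15467} = \sqrt{15492} = 2 \sqrt{3873}$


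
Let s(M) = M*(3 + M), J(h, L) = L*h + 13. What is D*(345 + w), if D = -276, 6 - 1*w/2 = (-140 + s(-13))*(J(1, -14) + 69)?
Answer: -473892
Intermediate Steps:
J(h, L) = 13 + L*h
w = 1372 (w = 12 - 2*(-140 - 13*(3 - 13))*((13 - 14*1) + 69) = 12 - 2*(-140 - 13*(-10))*((13 - 14) + 69) = 12 - 2*(-140 + 130)*(-1 + 69) = 12 - (-20)*68 = 12 - 2*(-680) = 12 + 1360 = 1372)
D*(345 + w) = -276*(345 + 1372) = -276*1717 = -473892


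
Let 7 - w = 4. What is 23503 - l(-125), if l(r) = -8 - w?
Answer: 23514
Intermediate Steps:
w = 3 (w = 7 - 1*4 = 7 - 4 = 3)
l(r) = -11 (l(r) = -8 - 1*3 = -8 - 3 = -11)
23503 - l(-125) = 23503 - 1*(-11) = 23503 + 11 = 23514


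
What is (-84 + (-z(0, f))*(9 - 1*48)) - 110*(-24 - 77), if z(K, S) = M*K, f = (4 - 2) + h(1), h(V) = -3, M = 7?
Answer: 11026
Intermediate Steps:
f = -1 (f = (4 - 2) - 3 = 2 - 3 = -1)
z(K, S) = 7*K
(-84 + (-z(0, f))*(9 - 1*48)) - 110*(-24 - 77) = (-84 + (-7*0)*(9 - 1*48)) - 110*(-24 - 77) = (-84 + (-1*0)*(9 - 48)) - 110*(-101) = (-84 + 0*(-39)) - 1*(-11110) = (-84 + 0) + 11110 = -84 + 11110 = 11026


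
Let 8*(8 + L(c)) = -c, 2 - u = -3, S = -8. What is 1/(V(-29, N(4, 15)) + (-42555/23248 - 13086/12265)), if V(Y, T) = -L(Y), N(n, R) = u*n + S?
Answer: 285136720/421312747 ≈ 0.67678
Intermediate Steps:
u = 5 (u = 2 - 1*(-3) = 2 + 3 = 5)
L(c) = -8 - c/8 (L(c) = -8 + (-c)/8 = -8 - c/8)
N(n, R) = -8 + 5*n (N(n, R) = 5*n - 8 = -8 + 5*n)
V(Y, T) = 8 + Y/8 (V(Y, T) = -(-8 - Y/8) = 8 + Y/8)
1/(V(-29, N(4, 15)) + (-42555/23248 - 13086/12265)) = 1/((8 + (⅛)*(-29)) + (-42555/23248 - 13086/12265)) = 1/((8 - 29/8) + (-42555*1/23248 - 13086*1/12265)) = 1/(35/8 + (-42555/23248 - 13086/12265)) = 1/(35/8 - 826160403/285136720) = 1/(421312747/285136720) = 285136720/421312747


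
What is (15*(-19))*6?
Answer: -1710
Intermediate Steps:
(15*(-19))*6 = -285*6 = -1710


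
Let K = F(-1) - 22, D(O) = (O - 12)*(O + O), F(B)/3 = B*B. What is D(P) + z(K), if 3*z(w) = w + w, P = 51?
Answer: 11896/3 ≈ 3965.3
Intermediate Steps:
F(B) = 3*B**2 (F(B) = 3*(B*B) = 3*B**2)
D(O) = 2*O*(-12 + O) (D(O) = (-12 + O)*(2*O) = 2*O*(-12 + O))
K = -19 (K = 3*(-1)**2 - 22 = 3*1 - 22 = 3 - 22 = -19)
z(w) = 2*w/3 (z(w) = (w + w)/3 = (2*w)/3 = 2*w/3)
D(P) + z(K) = 2*51*(-12 + 51) + (2/3)*(-19) = 2*51*39 - 38/3 = 3978 - 38/3 = 11896/3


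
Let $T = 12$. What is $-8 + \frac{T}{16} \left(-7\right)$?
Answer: $- \frac{53}{4} \approx -13.25$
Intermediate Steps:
$-8 + \frac{T}{16} \left(-7\right) = -8 + \frac{12}{16} \left(-7\right) = -8 + 12 \cdot \frac{1}{16} \left(-7\right) = -8 + \frac{3}{4} \left(-7\right) = -8 - \frac{21}{4} = - \frac{53}{4}$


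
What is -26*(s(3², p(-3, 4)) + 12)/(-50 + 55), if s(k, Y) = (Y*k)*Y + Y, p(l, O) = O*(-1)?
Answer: -3952/5 ≈ -790.40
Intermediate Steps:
p(l, O) = -O
s(k, Y) = Y + k*Y² (s(k, Y) = k*Y² + Y = Y + k*Y²)
-26*(s(3², p(-3, 4)) + 12)/(-50 + 55) = -26*((-1*4)*(1 - 1*4*3²) + 12)/(-50 + 55) = -26*(-4*(1 - 4*9) + 12)/5 = -26*(-4*(1 - 36) + 12)/5 = -26*(-4*(-35) + 12)/5 = -26*(140 + 12)/5 = -3952/5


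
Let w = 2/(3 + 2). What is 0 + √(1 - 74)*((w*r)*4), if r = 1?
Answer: 8*I*√73/5 ≈ 13.67*I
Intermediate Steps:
w = ⅖ (w = 2/5 = (⅕)*2 = ⅖ ≈ 0.40000)
0 + √(1 - 74)*((w*r)*4) = 0 + √(1 - 74)*(((⅖)*1)*4) = 0 + √(-73)*((⅖)*4) = 0 + (I*√73)*(8/5) = 0 + 8*I*√73/5 = 8*I*√73/5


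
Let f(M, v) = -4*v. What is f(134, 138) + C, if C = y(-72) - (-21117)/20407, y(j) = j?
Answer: -12712851/20407 ≈ -622.96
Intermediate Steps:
C = -1448187/20407 (C = -72 - (-21117)/20407 = -72 - 1*(-21117/20407) = -72 + 21117/20407 = -1448187/20407 ≈ -70.965)
f(134, 138) + C = -4*138 - 1448187/20407 = -552 - 1448187/20407 = -12712851/20407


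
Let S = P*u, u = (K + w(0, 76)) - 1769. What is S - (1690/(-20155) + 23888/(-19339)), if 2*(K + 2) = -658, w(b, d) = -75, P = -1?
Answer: 169656061185/77955509 ≈ 2176.3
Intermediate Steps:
K = -331 (K = -2 + (½)*(-658) = -2 - 329 = -331)
u = -2175 (u = (-331 - 75) - 1769 = -406 - 1769 = -2175)
S = 2175 (S = -1*(-2175) = 2175)
S - (1690/(-20155) + 23888/(-19339)) = 2175 - (1690/(-20155) + 23888/(-19339)) = 2175 - (1690*(-1/20155) + 23888*(-1/19339)) = 2175 - (-338/4031 - 23888/19339) = 2175 - 1*(-102829110/77955509) = 2175 + 102829110/77955509 = 169656061185/77955509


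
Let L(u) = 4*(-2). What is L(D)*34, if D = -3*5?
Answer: -272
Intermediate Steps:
D = -15
L(u) = -8
L(D)*34 = -8*34 = -272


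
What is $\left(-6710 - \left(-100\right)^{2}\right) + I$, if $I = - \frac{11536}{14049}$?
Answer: $- \frac{33538618}{2007} \approx -16711.0$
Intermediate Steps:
$I = - \frac{1648}{2007}$ ($I = \left(-11536\right) \frac{1}{14049} = - \frac{1648}{2007} \approx -0.82113$)
$\left(-6710 - \left(-100\right)^{2}\right) + I = \left(-6710 - \left(-100\right)^{2}\right) - \frac{1648}{2007} = \left(-6710 - 10000\right) - \frac{1648}{2007} = -16710 - \frac{1648}{2007} = - \frac{33538618}{2007}$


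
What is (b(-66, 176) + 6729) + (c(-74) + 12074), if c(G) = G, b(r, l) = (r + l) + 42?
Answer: 18881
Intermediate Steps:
b(r, l) = 42 + l + r (b(r, l) = (l + r) + 42 = 42 + l + r)
(b(-66, 176) + 6729) + (c(-74) + 12074) = ((42 + 176 - 66) + 6729) + (-74 + 12074) = (152 + 6729) + 12000 = 6881 + 12000 = 18881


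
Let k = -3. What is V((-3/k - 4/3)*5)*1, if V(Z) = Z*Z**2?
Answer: -125/27 ≈ -4.6296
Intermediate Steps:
V(Z) = Z**3
V((-3/k - 4/3)*5)*1 = ((-3/(-3) - 4/3)*5)**3*1 = ((-3*(-1/3) - 4*1/3)*5)**3*1 = ((1 - 4/3)*5)**3*1 = (-1/3*5)**3*1 = (-5/3)**3*1 = -125/27*1 = -125/27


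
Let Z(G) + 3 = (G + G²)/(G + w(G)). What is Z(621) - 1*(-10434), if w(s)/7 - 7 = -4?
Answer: 1180494/107 ≈ 11033.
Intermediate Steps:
w(s) = 21 (w(s) = 49 + 7*(-4) = 49 - 28 = 21)
Z(G) = -3 + (G + G²)/(21 + G) (Z(G) = -3 + (G + G²)/(G + 21) = -3 + (G + G²)/(21 + G))
Z(621) - 1*(-10434) = (-63 + 621² - 2*621)/(21 + 621) - 1*(-10434) = (-63 + 385641 - 1242)/642 + 10434 = (1/642)*384336 + 10434 = 64056/107 + 10434 = 1180494/107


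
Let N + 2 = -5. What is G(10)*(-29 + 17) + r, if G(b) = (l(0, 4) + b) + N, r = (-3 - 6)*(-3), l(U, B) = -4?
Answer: 39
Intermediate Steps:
N = -7 (N = -2 - 5 = -7)
r = 27 (r = -9*(-3) = 27)
G(b) = -11 + b (G(b) = (-4 + b) - 7 = -11 + b)
G(10)*(-29 + 17) + r = (-11 + 10)*(-29 + 17) + 27 = -1*(-12) + 27 = 12 + 27 = 39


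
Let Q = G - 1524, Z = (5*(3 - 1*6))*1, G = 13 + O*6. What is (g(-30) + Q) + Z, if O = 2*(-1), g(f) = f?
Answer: -1568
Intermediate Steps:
O = -2
G = 1 (G = 13 - 2*6 = 13 - 12 = 1)
Z = -15 (Z = (5*(3 - 6))*1 = (5*(-3))*1 = -15*1 = -15)
Q = -1523 (Q = 1 - 1524 = -1523)
(g(-30) + Q) + Z = (-30 - 1523) - 15 = -1553 - 15 = -1568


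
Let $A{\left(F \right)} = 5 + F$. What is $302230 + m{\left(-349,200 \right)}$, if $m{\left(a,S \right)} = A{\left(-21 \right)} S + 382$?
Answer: $299412$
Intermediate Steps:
$m{\left(a,S \right)} = 382 - 16 S$ ($m{\left(a,S \right)} = \left(5 - 21\right) S + 382 = - 16 S + 382 = 382 - 16 S$)
$302230 + m{\left(-349,200 \right)} = 302230 + \left(382 - 3200\right) = 302230 - 2818 = 299412$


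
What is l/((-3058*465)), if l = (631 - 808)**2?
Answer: -10443/473990 ≈ -0.022032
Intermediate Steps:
l = 31329 (l = (-177)**2 = 31329)
l/((-3058*465)) = 31329/((-3058*465)) = 31329/(-1421970) = 31329*(-1/1421970) = -10443/473990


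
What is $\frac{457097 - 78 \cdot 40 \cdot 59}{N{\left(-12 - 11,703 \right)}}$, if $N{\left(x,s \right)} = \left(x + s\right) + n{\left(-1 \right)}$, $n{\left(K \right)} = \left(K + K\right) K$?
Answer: $\frac{8807}{22} \approx 400.32$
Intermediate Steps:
$n{\left(K \right)} = 2 K^{2}$ ($n{\left(K \right)} = 2 K K = 2 K^{2}$)
$N{\left(x,s \right)} = 2 + s + x$ ($N{\left(x,s \right)} = \left(x + s\right) + 2 \left(-1\right)^{2} = \left(s + x\right) + 2 \cdot 1 = \left(s + x\right) + 2 = 2 + s + x$)
$\frac{457097 - 78 \cdot 40 \cdot 59}{N{\left(-12 - 11,703 \right)}} = \frac{457097 - 78 \cdot 40 \cdot 59}{2 + 703 - 23} = \frac{457097 - 3120 \cdot 59}{2 + 703 - 23} = \frac{457097 - 184080}{2 + 703 - 23} = \frac{457097 - 184080}{682} = 273017 \cdot \frac{1}{682} = \frac{8807}{22}$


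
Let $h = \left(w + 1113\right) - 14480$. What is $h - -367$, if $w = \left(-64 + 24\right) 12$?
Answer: $-13480$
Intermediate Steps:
$w = -480$ ($w = \left(-40\right) 12 = -480$)
$h = -13847$ ($h = \left(-480 + 1113\right) - 14480 = 633 - 14480 = -13847$)
$h - -367 = -13847 - -367 = -13847 + \left(-13114 + 13481\right) = -13847 + 367 = -13480$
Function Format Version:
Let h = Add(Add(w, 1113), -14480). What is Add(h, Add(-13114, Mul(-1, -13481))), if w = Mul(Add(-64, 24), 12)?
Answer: -13480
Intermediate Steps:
w = -480 (w = Mul(-40, 12) = -480)
h = -13847 (h = Add(Add(-480, 1113), -14480) = Add(633, -14480) = -13847)
Add(h, Add(-13114, Mul(-1, -13481))) = Add(-13847, Add(-13114, Mul(-1, -13481))) = Add(-13847, Add(-13114, 13481)) = Add(-13847, 367) = -13480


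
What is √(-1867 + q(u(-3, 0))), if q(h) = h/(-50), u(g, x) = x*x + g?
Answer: 17*I*√646/10 ≈ 43.208*I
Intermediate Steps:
u(g, x) = g + x² (u(g, x) = x² + g = g + x²)
q(h) = -h/50 (q(h) = h*(-1/50) = -h/50)
√(-1867 + q(u(-3, 0))) = √(-1867 - (-3 + 0²)/50) = √(-1867 - (-3 + 0)/50) = √(-1867 - 1/50*(-3)) = √(-1867 + 3/50) = √(-93347/50) = 17*I*√646/10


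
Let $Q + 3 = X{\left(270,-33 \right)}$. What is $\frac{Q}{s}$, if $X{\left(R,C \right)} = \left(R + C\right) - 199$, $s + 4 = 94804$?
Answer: $\frac{7}{18960} \approx 0.0003692$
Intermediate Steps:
$s = 94800$ ($s = -4 + 94804 = 94800$)
$X{\left(R,C \right)} = -199 + C + R$ ($X{\left(R,C \right)} = \left(C + R\right) - 199 = -199 + C + R$)
$Q = 35$ ($Q = -3 - -38 = -3 + 38 = 35$)
$\frac{Q}{s} = \frac{35}{94800} = 35 \cdot \frac{1}{94800} = \frac{7}{18960}$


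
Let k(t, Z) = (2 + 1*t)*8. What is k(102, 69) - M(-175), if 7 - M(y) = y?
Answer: 650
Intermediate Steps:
k(t, Z) = 16 + 8*t (k(t, Z) = (2 + t)*8 = 16 + 8*t)
M(y) = 7 - y
k(102, 69) - M(-175) = (16 + 8*102) - (7 - 1*(-175)) = (16 + 816) - (7 + 175) = 832 - 1*182 = 832 - 182 = 650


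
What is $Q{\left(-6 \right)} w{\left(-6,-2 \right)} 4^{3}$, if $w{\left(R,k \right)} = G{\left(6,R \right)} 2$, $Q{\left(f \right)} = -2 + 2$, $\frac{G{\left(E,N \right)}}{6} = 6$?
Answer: $0$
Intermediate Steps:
$G{\left(E,N \right)} = 36$ ($G{\left(E,N \right)} = 6 \cdot 6 = 36$)
$Q{\left(f \right)} = 0$
$w{\left(R,k \right)} = 72$ ($w{\left(R,k \right)} = 36 \cdot 2 = 72$)
$Q{\left(-6 \right)} w{\left(-6,-2 \right)} 4^{3} = 0 \cdot 72 \cdot 4^{3} = 0 \cdot 64 = 0$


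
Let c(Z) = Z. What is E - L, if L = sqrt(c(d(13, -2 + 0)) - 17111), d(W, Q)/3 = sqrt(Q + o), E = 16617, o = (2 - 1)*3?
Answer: 16617 - 2*I*sqrt(4277) ≈ 16617.0 - 130.8*I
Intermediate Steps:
o = 3 (o = 1*3 = 3)
d(W, Q) = 3*sqrt(3 + Q) (d(W, Q) = 3*sqrt(Q + 3) = 3*sqrt(3 + Q))
L = 2*I*sqrt(4277) (L = sqrt(3*sqrt(3 + (-2 + 0)) - 17111) = sqrt(3*sqrt(3 - 2) - 17111) = sqrt(3*sqrt(1) - 17111) = sqrt(3*1 - 17111) = sqrt(3 - 17111) = sqrt(-17108) = 2*I*sqrt(4277) ≈ 130.8*I)
E - L = 16617 - 2*I*sqrt(4277)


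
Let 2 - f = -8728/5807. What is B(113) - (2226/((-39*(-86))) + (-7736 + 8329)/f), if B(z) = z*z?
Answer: 143266079991/11371178 ≈ 12599.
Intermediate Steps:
B(z) = z**2
f = 20342/5807 (f = 2 - (-8728)/5807 = 2 - 1*(-8728/5807) = 2 + 8728/5807 = 20342/5807 ≈ 3.5030)
B(113) - (2226/((-39*(-86))) + (-7736 + 8329)/f) = 113**2 - (2226/((-39*(-86))) + (-7736 + 8329)/(20342/5807)) = 12769 - (2226/3354 + 593*(5807/20342)) = 12769 - (2226*(1/3354) + 3443551/20342) = 12769 - (371/559 + 3443551/20342) = 12769 - 1*1932491891/11371178 = 12769 - 1932491891/11371178 = 143266079991/11371178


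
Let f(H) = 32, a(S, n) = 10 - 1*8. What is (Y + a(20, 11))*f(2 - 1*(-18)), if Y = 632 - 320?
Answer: 10048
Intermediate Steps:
a(S, n) = 2 (a(S, n) = 10 - 8 = 2)
Y = 312
(Y + a(20, 11))*f(2 - 1*(-18)) = (312 + 2)*32 = 314*32 = 10048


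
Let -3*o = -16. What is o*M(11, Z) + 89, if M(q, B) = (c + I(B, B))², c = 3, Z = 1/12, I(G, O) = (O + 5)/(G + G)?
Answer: 18223/3 ≈ 6074.3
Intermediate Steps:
I(G, O) = (5 + O)/(2*G) (I(G, O) = (5 + O)/((2*G)) = (5 + O)*(1/(2*G)) = (5 + O)/(2*G))
Z = 1/12 ≈ 0.083333
M(q, B) = (3 + (5 + B)/(2*B))²
o = 16/3 (o = -⅓*(-16) = 16/3 ≈ 5.3333)
o*M(11, Z) + 89 = 16*((5 + 7*(1/12))²/(4*12⁻²))/3 + 89 = 16*((¼)*144*(5 + 7/12)²)/3 + 89 = 16*((¼)*144*(67/12)²)/3 + 89 = 16*((¼)*144*(4489/144))/3 + 89 = (16/3)*(4489/4) + 89 = 17956/3 + 89 = 18223/3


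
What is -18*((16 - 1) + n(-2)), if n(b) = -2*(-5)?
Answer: -450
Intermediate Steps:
n(b) = 10
-18*((16 - 1) + n(-2)) = -18*((16 - 1) + 10) = -18*(15 + 10) = -18*25 = -450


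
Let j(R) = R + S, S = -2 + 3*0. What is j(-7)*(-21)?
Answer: 189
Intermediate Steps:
S = -2 (S = -2 + 0 = -2)
j(R) = -2 + R (j(R) = R - 2 = -2 + R)
j(-7)*(-21) = (-2 - 7)*(-21) = -9*(-21) = 189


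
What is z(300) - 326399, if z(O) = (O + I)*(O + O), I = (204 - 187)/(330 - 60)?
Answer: -1317251/9 ≈ -1.4636e+5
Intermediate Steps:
I = 17/270 ≈ 0.062963
z(O) = 2*O*(17/270 + O) (z(O) = (O + 17/270)*(O + O) = (17/270 + O)*(2*O) = 2*O*(17/270 + O))
z(300) - 326399 = (1/135)*300*(17 + 270*300) - 326399 = (1/135)*300*(17 + 81000) - 326399 = (1/135)*300*81017 - 326399 = 1620340/9 - 326399 = -1317251/9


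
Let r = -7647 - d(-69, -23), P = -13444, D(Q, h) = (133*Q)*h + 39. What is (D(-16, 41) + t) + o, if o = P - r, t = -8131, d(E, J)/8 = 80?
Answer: -100497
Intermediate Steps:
d(E, J) = 640 (d(E, J) = 8*80 = 640)
D(Q, h) = 39 + 133*Q*h (D(Q, h) = 133*Q*h + 39 = 39 + 133*Q*h)
r = -8287 (r = -7647 - 1*640 = -7647 - 640 = -8287)
o = -5157 (o = -13444 - 1*(-8287) = -13444 + 8287 = -5157)
(D(-16, 41) + t) + o = ((39 + 133*(-16)*41) - 8131) - 5157 = ((39 - 87248) - 8131) - 5157 = (-87209 - 8131) - 5157 = -95340 - 5157 = -100497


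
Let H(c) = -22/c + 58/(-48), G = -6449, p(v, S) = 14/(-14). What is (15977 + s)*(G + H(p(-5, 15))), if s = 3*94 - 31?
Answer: -625901789/6 ≈ -1.0432e+8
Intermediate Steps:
p(v, S) = -1 (p(v, S) = 14*(-1/14) = -1)
H(c) = -29/24 - 22/c (H(c) = -22/c + 58*(-1/48) = -22/c - 29/24 = -29/24 - 22/c)
s = 251 (s = 282 - 31 = 251)
(15977 + s)*(G + H(p(-5, 15))) = (15977 + 251)*(-6449 + (-29/24 - 22/(-1))) = 16228*(-6449 + (-29/24 - 22*(-1))) = 16228*(-6449 + (-29/24 + 22)) = 16228*(-6449 + 499/24) = 16228*(-154277/24) = -625901789/6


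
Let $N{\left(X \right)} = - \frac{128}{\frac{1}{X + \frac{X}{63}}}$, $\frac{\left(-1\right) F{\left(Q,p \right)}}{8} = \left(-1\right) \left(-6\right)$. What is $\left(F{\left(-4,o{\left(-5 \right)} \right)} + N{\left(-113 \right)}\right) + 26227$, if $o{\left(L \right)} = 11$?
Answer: $\frac{2574973}{63} \approx 40873.0$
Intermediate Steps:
$F{\left(Q,p \right)} = -48$ ($F{\left(Q,p \right)} = - 8 \left(\left(-1\right) \left(-6\right)\right) = \left(-8\right) 6 = -48$)
$N{\left(X \right)} = - \frac{8192 X}{63}$ ($N{\left(X \right)} = - \frac{128}{\frac{1}{X + X \frac{1}{63}}} = - \frac{128}{\frac{1}{X + \frac{X}{63}}} = - \frac{128}{\frac{1}{\frac{64}{63} X}} = - \frac{128}{\frac{63}{64} \frac{1}{X}} = - 128 \frac{64 X}{63} = - \frac{8192 X}{63}$)
$\left(F{\left(-4,o{\left(-5 \right)} \right)} + N{\left(-113 \right)}\right) + 26227 = \left(-48 - - \frac{925696}{63}\right) + 26227 = \left(-48 + \frac{925696}{63}\right) + 26227 = \frac{922672}{63} + 26227 = \frac{2574973}{63}$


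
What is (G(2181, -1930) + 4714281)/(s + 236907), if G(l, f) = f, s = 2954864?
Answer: 4712351/3191771 ≈ 1.4764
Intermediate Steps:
(G(2181, -1930) + 4714281)/(s + 236907) = (-1930 + 4714281)/(2954864 + 236907) = 4712351/3191771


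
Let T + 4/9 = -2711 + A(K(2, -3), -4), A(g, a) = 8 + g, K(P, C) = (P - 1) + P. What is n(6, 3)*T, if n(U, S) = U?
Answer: -48608/3 ≈ -16203.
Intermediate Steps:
K(P, C) = -1 + 2*P (K(P, C) = (-1 + P) + P = -1 + 2*P)
T = -24304/9 (T = -4/9 + (-2711 + (8 + (-1 + 2*2))) = -4/9 + (-2711 + (8 + (-1 + 4))) = -4/9 + (-2711 + (8 + 3)) = -4/9 + (-2711 + 11) = -4/9 - 2700 = -24304/9 ≈ -2700.4)
n(6, 3)*T = 6*(-24304/9) = -48608/3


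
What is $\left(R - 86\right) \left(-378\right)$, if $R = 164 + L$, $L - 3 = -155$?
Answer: $27972$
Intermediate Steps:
$L = -152$ ($L = 3 - 155 = -152$)
$R = 12$ ($R = 164 - 152 = 12$)
$\left(R - 86\right) \left(-378\right) = \left(12 - 86\right) \left(-378\right) = \left(-74\right) \left(-378\right) = 27972$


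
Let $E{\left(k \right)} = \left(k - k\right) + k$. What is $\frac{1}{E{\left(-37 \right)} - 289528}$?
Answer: $- \frac{1}{289565} \approx -3.4535 \cdot 10^{-6}$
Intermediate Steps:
$E{\left(k \right)} = k$ ($E{\left(k \right)} = 0 + k = k$)
$\frac{1}{E{\left(-37 \right)} - 289528} = \frac{1}{-37 - 289528} = \frac{1}{-289565} = - \frac{1}{289565}$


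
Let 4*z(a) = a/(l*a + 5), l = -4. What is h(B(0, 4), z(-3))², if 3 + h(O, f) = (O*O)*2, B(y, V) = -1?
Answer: 1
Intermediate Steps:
z(a) = a/(4*(5 - 4*a)) (z(a) = (a/(-4*a + 5))/4 = (a/(5 - 4*a))/4 = a/(4*(5 - 4*a)))
h(O, f) = -3 + 2*O² (h(O, f) = -3 + (O*O)*2 = -3 + O²*2 = -3 + 2*O²)
h(B(0, 4), z(-3))² = (-3 + 2*(-1)²)² = (-3 + 2*1)² = (-3 + 2)² = (-1)² = 1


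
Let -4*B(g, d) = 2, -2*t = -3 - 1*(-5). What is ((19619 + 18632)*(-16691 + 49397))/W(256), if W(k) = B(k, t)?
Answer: -2502074412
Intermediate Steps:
t = -1 (t = -(-3 - 1*(-5))/2 = -(-3 + 5)/2 = -1/2*2 = -1)
B(g, d) = -1/2 (B(g, d) = -1/4*2 = -1/2)
W(k) = -1/2
((19619 + 18632)*(-16691 + 49397))/W(256) = ((19619 + 18632)*(-16691 + 49397))/(-1/2) = (38251*32706)*(-2) = 1251037206*(-2) = -2502074412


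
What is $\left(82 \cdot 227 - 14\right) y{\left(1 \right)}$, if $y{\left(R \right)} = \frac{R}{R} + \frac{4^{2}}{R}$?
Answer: $316200$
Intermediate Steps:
$y{\left(R \right)} = 1 + \frac{16}{R}$
$\left(82 \cdot 227 - 14\right) y{\left(1 \right)} = \left(82 \cdot 227 - 14\right) \frac{16 + 1}{1} = \left(18614 - 14\right) 1 \cdot 17 = 18600 \cdot 17 = 316200$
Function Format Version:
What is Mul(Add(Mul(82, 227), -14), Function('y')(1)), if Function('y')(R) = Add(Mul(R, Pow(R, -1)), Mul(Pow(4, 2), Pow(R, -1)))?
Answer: 316200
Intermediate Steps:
Function('y')(R) = Add(1, Mul(16, Pow(R, -1)))
Mul(Add(Mul(82, 227), -14), Function('y')(1)) = Mul(Add(Mul(82, 227), -14), Mul(Pow(1, -1), Add(16, 1))) = Mul(Add(18614, -14), Mul(1, 17)) = Mul(18600, 17) = 316200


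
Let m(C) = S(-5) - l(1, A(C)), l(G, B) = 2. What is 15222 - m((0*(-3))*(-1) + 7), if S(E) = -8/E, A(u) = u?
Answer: 76112/5 ≈ 15222.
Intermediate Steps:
m(C) = -2/5 (m(C) = -8/(-5) - 1*2 = -8*(-1/5) - 2 = 8/5 - 2 = -2/5)
15222 - m((0*(-3))*(-1) + 7) = 15222 - 1*(-2/5) = 15222 + 2/5 = 76112/5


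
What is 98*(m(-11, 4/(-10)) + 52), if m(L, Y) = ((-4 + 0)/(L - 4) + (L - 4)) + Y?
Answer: 54194/15 ≈ 3612.9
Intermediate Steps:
m(L, Y) = -4 + L + Y - 4/(-4 + L) (m(L, Y) = (-4/(-4 + L) + (-4 + L)) + Y = (-4 + L - 4/(-4 + L)) + Y = -4 + L + Y - 4/(-4 + L))
98*(m(-11, 4/(-10)) + 52) = 98*((12 + (-11)**2 - 8*(-11) - 16/(-10) - 44/(-10))/(-4 - 11) + 52) = 98*((12 + 121 + 88 - 16*(-1)/10 - 44*(-1)/10)/(-15) + 52) = 98*(-(12 + 121 + 88 - 4*(-2/5) - 11*(-2/5))/15 + 52) = 98*(-(12 + 121 + 88 + 8/5 + 22/5)/15 + 52) = 98*(-1/15*227 + 52) = 98*(-227/15 + 52) = 98*(553/15) = 54194/15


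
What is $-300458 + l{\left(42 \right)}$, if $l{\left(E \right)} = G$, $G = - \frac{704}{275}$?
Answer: $- \frac{7511514}{25} \approx -3.0046 \cdot 10^{5}$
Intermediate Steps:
$G = - \frac{64}{25}$ ($G = \left(-704\right) \frac{1}{275} = - \frac{64}{25} \approx -2.56$)
$l{\left(E \right)} = - \frac{64}{25}$
$-300458 + l{\left(42 \right)} = -300458 - \frac{64}{25} = - \frac{7511514}{25}$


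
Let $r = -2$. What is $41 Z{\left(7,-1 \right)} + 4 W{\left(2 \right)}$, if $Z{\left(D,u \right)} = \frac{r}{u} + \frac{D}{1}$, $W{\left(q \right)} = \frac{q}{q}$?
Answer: $373$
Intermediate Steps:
$W{\left(q \right)} = 1$
$Z{\left(D,u \right)} = D - \frac{2}{u}$ ($Z{\left(D,u \right)} = - \frac{2}{u} + \frac{D}{1} = - \frac{2}{u} + D 1 = - \frac{2}{u} + D = D - \frac{2}{u}$)
$41 Z{\left(7,-1 \right)} + 4 W{\left(2 \right)} = 41 \left(7 - \frac{2}{-1}\right) + 4 \cdot 1 = 41 \left(7 - -2\right) + 4 = 41 \left(7 + 2\right) + 4 = 41 \cdot 9 + 4 = 369 + 4 = 373$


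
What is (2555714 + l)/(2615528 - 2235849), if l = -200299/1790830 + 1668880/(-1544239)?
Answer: 7067745892238708319/1049990705061993230 ≈ 6.7312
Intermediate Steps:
l = -3297989897861/2765469528370 (l = -200299*1/1790830 + 1668880*(-1/1544239) = -200299/1790830 - 1668880/1544239 = -3297989897861/2765469528370 ≈ -1.1926)
(2555714 + l)/(2615528 - 2235849) = (2555714 - 3297989897861/2765469528370)/(2615528 - 2235849) = (7067745892238708319/2765469528370)/379679 = (7067745892238708319/2765469528370)*(1/379679) = 7067745892238708319/1049990705061993230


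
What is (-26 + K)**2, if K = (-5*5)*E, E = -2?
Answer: 576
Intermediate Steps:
K = 50 (K = -5*5*(-2) = -25*(-2) = 50)
(-26 + K)**2 = (-26 + 50)**2 = 24**2 = 576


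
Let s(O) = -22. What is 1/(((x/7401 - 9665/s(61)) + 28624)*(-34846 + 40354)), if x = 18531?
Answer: 27137/4344485742450 ≈ 6.2463e-9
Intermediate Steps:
1/(((x/7401 - 9665/s(61)) + 28624)*(-34846 + 40354)) = 1/(((18531/7401 - 9665/(-22)) + 28624)*(-34846 + 40354)) = 1/(((18531*(1/7401) - 9665*(-1/22)) + 28624)*5508) = 1/(((6177/2467 + 9665/22) + 28624)*5508) = 1/((23979449/54274 + 28624)*5508) = 1/((1577518425/54274)*5508) = 1/(4344485742450/27137) = 27137/4344485742450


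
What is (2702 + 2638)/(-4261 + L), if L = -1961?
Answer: -890/1037 ≈ -0.85824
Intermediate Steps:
(2702 + 2638)/(-4261 + L) = (2702 + 2638)/(-4261 - 1961) = 5340/(-6222) = 5340*(-1/6222) = -890/1037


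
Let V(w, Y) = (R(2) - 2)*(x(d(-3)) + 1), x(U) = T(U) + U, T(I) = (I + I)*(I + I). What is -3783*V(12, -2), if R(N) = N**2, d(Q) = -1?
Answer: -30264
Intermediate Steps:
T(I) = 4*I**2 (T(I) = (2*I)*(2*I) = 4*I**2)
x(U) = U + 4*U**2 (x(U) = 4*U**2 + U = U + 4*U**2)
V(w, Y) = 8 (V(w, Y) = (2**2 - 2)*(-(1 + 4*(-1)) + 1) = (4 - 2)*(-(1 - 4) + 1) = 2*(-1*(-3) + 1) = 2*(3 + 1) = 2*4 = 8)
-3783*V(12, -2) = -3783*8 = -30264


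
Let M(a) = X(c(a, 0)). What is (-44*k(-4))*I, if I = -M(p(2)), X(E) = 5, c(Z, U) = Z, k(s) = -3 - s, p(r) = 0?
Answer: 220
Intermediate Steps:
M(a) = 5
I = -5 (I = -1*5 = -5)
(-44*k(-4))*I = -44*(-3 - 1*(-4))*(-5) = -44*(-3 + 4)*(-5) = -44*1*(-5) = -44*(-5) = 220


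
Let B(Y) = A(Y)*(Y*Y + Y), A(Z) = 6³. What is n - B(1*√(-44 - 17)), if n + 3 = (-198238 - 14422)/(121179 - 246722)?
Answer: 1653990599/125543 - 216*I*√61 ≈ 13175.0 - 1687.0*I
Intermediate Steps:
A(Z) = 216
n = -163969/125543 (n = -3 + (-198238 - 14422)/(121179 - 246722) = -3 - 212660/(-125543) = -3 - 212660*(-1/125543) = -3 + 212660/125543 = -163969/125543 ≈ -1.3061)
B(Y) = 216*Y + 216*Y² (B(Y) = 216*(Y*Y + Y) = 216*(Y² + Y) = 216*(Y + Y²) = 216*Y + 216*Y²)
n - B(1*√(-44 - 17)) = -163969/125543 - 216*1*√(-44 - 17)*(1 + 1*√(-44 - 17)) = -163969/125543 - 216*1*√(-61)*(1 + 1*√(-61)) = -163969/125543 - 216*1*(I*√61)*(1 + 1*(I*√61)) = -163969/125543 - 216*I*√61*(1 + I*√61)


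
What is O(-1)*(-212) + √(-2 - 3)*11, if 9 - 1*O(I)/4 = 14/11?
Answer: -72080/11 + 11*I*√5 ≈ -6552.7 + 24.597*I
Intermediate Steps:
O(I) = 340/11 (O(I) = 36 - 56/11 = 340/11)
O(-1)*(-212) + √(-2 - 3)*11 = (340/11)*(-212) + √(-2 - 3)*11 = -72080/11 + √(-5)*11 = -72080/11 + (I*√5)*11 = -72080/11 + 11*I*√5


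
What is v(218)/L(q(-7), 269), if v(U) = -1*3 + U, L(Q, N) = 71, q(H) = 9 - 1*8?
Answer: 215/71 ≈ 3.0282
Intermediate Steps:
q(H) = 1 (q(H) = 9 - 8 = 1)
v(U) = -3 + U
v(218)/L(q(-7), 269) = (-3 + 218)/71 = 215*(1/71) = 215/71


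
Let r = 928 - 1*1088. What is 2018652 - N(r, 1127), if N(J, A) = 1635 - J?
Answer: 2016857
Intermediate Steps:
r = -160 (r = 928 - 1088 = -160)
2018652 - N(r, 1127) = 2018652 - (1635 - 1*(-160)) = 2018652 - (1635 + 160) = 2018652 - 1*1795 = 2018652 - 1795 = 2016857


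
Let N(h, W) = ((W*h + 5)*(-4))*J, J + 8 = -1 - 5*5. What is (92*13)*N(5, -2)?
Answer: -813280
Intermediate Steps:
J = -34 (J = -8 + (-1 - 5*5) = -8 + (-1 - 25) = -8 - 26 = -34)
N(h, W) = 680 + 136*W*h (N(h, W) = ((W*h + 5)*(-4))*(-34) = ((5 + W*h)*(-4))*(-34) = (-20 - 4*W*h)*(-34) = 680 + 136*W*h)
(92*13)*N(5, -2) = (92*13)*(680 + 136*(-2)*5) = 1196*(680 - 1360) = 1196*(-680) = -813280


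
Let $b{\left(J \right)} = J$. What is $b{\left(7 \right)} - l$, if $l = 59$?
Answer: $-52$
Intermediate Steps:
$b{\left(7 \right)} - l = 7 - 59 = -52$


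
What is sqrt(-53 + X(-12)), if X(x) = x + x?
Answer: I*sqrt(77) ≈ 8.775*I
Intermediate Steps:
X(x) = 2*x
sqrt(-53 + X(-12)) = sqrt(-53 + 2*(-12)) = sqrt(-53 - 24) = sqrt(-77) = I*sqrt(77)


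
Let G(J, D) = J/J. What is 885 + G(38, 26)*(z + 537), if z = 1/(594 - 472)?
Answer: 173485/122 ≈ 1422.0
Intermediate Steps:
z = 1/122 ≈ 0.0081967
G(J, D) = 1
885 + G(38, 26)*(z + 537) = 885 + 1*(1/122 + 537) = 885 + 1*(65515/122) = 885 + 65515/122 = 173485/122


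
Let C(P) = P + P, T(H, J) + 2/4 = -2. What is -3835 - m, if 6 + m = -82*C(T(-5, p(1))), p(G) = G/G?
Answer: -4239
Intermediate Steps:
p(G) = 1
T(H, J) = -5/2 (T(H, J) = -1/2 - 2 = -5/2)
C(P) = 2*P
m = 404 (m = -6 - 164*(-5)/2 = -6 - 82*(-5) = -6 + 410 = 404)
-3835 - m = -3835 - 1*404 = -3835 - 404 = -4239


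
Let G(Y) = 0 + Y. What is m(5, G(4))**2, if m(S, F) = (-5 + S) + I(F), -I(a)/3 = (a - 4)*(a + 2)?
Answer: 0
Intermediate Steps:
G(Y) = Y
I(a) = -3*(-4 + a)*(2 + a) (I(a) = -3*(a - 4)*(a + 2) = -3*(-4 + a)*(2 + a))
m(S, F) = 19 + S - 3*F**2 + 6*F (m(S, F) = (-5 + S) + (24 - 3*F**2 + 6*F) = 19 + S - 3*F**2 + 6*F)
m(5, G(4))**2 = (19 + 5 - 3*4**2 + 6*4)**2 = (19 + 5 - 3*16 + 24)**2 = (19 + 5 - 48 + 24)**2 = 0**2 = 0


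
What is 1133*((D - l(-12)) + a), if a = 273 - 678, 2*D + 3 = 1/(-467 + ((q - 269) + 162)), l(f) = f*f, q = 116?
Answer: -571325447/916 ≈ -6.2372e+5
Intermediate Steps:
l(f) = f**2
D = -1375/916 (D = -3/2 + 1/(2*(-467 + ((116 - 269) + 162))) = -3/2 + 1/(2*(-467 + (-153 + 162))) = -3/2 + 1/(2*(-467 + 9)) = -3/2 + (1/2)/(-458) = -3/2 + (1/2)*(-1/458) = -3/2 - 1/916 = -1375/916 ≈ -1.5011)
a = -405
1133*((D - l(-12)) + a) = 1133*((-1375/916 - 1*(-12)**2) - 405) = 1133*((-1375/916 - 1*144) - 405) = 1133*((-1375/916 - 144) - 405) = 1133*(-133279/916 - 405) = 1133*(-504259/916) = -571325447/916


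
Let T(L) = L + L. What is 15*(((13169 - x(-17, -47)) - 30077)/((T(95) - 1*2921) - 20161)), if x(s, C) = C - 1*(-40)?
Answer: 253515/22892 ≈ 11.074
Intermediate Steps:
x(s, C) = 40 + C (x(s, C) = C + 40 = 40 + C)
T(L) = 2*L
15*(((13169 - x(-17, -47)) - 30077)/((T(95) - 1*2921) - 20161)) = 15*(((13169 - (40 - 47)) - 30077)/((2*95 - 1*2921) - 20161)) = 15*(((13169 - 1*(-7)) - 30077)/((190 - 2921) - 20161)) = 15*(((13169 + 7) - 30077)/(-2731 - 20161)) = 15*((13176 - 30077)/(-22892)) = 15*(-16901*(-1/22892)) = 15*(16901/22892) = 253515/22892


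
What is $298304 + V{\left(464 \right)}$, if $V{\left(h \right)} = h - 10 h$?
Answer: $294128$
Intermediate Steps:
$V{\left(h \right)} = - 9 h$
$298304 + V{\left(464 \right)} = 298304 - 4176 = 294128$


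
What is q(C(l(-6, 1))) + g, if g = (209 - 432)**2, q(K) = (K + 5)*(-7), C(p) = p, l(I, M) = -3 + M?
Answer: 49708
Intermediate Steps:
q(K) = -35 - 7*K (q(K) = (5 + K)*(-7) = -35 - 7*K)
g = 49729 (g = (-223)**2 = 49729)
q(C(l(-6, 1))) + g = (-35 - 7*(-3 + 1)) + 49729 = (-35 - 7*(-2)) + 49729 = (-35 + 14) + 49729 = -21 + 49729 = 49708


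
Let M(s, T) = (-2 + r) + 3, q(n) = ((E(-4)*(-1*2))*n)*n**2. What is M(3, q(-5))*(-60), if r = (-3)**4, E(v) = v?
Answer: -4920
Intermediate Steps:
r = 81
q(n) = 8*n**3 (q(n) = ((-(-4)*2)*n)*n**2 = ((-4*(-2))*n)*n**2 = (8*n)*n**2 = 8*n**3)
M(s, T) = 82 (M(s, T) = (-2 + 81) + 3 = 79 + 3 = 82)
M(3, q(-5))*(-60) = 82*(-60) = -4920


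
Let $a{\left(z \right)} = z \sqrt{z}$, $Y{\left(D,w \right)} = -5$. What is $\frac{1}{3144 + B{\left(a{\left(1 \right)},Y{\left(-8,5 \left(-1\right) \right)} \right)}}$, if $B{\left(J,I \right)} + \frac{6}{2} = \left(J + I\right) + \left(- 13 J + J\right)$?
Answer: $\frac{1}{3125} \approx 0.00032$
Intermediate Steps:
$a{\left(z \right)} = z^{\frac{3}{2}}$
$B{\left(J,I \right)} = -3 + I - 11 J$ ($B{\left(J,I \right)} = -3 + \left(\left(J + I\right) + \left(- 13 J + J\right)\right) = -3 + \left(\left(I + J\right) - 12 J\right) = -3 + \left(I - 11 J\right) = -3 + I - 11 J$)
$\frac{1}{3144 + B{\left(a{\left(1 \right)},Y{\left(-8,5 \left(-1\right) \right)} \right)}} = \frac{1}{3144 - \left(8 + 11\right)} = \frac{1}{3144 - 19} = \frac{1}{3125}$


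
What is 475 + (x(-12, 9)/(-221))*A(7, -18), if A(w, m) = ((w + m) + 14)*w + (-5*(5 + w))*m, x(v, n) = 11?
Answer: 92864/221 ≈ 420.20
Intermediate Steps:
A(w, m) = m*(-25 - 5*w) + w*(14 + m + w) (A(w, m) = ((m + w) + 14)*w + (-25 - 5*w)*m = (14 + m + w)*w + m*(-25 - 5*w) = w*(14 + m + w) + m*(-25 - 5*w) = m*(-25 - 5*w) + w*(14 + m + w))
475 + (x(-12, 9)/(-221))*A(7, -18) = 475 + (11/(-221))*(7² - 25*(-18) + 14*7 - 4*(-18)*7) = 475 + (11*(-1/221))*(49 + 450 + 98 + 504) = 475 - 11/221*1101 = 475 - 12111/221 = 92864/221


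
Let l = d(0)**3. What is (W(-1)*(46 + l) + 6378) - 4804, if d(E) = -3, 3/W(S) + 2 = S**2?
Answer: 1517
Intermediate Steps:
W(S) = 3/(-2 + S**2)
l = -27 (l = (-3)**3 = -27)
(W(-1)*(46 + l) + 6378) - 4804 = ((3/(-2 + (-1)**2))*(46 - 27) + 6378) - 4804 = ((3/(-2 + 1))*19 + 6378) - 4804 = ((3/(-1))*19 + 6378) - 4804 = ((3*(-1))*19 + 6378) - 4804 = (-3*19 + 6378) - 4804 = (-57 + 6378) - 4804 = 6321 - 4804 = 1517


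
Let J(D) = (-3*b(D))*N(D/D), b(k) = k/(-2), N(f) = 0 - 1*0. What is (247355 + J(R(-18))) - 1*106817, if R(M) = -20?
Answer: 140538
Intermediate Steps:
N(f) = 0 (N(f) = 0 + 0 = 0)
b(k) = -k/2 (b(k) = k*(-1/2) = -k/2)
J(D) = 0 (J(D) = -(-3)*D/2*0 = (3*D/2)*0 = 0)
(247355 + J(R(-18))) - 1*106817 = (247355 + 0) - 1*106817 = 247355 - 106817 = 140538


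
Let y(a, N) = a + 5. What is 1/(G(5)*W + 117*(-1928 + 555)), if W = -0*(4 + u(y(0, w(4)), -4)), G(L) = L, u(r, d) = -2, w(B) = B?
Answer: -1/160641 ≈ -6.2251e-6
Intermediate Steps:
y(a, N) = 5 + a
W = 0 (W = -0*(4 - 2) = -0*2 = -1676*0 = 0)
1/(G(5)*W + 117*(-1928 + 555)) = 1/(5*0 + 117*(-1928 + 555)) = 1/(0 + 117*(-1373)) = 1/(0 - 160641) = 1/(-160641) = -1/160641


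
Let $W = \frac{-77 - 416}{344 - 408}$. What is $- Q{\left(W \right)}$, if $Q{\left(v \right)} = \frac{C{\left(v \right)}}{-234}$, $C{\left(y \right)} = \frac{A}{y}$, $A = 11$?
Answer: $\frac{352}{57681} \approx 0.0061025$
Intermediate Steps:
$W = \frac{493}{64}$ ($W = - \frac{493}{-64} = \left(-493\right) \left(- \frac{1}{64}\right) = \frac{493}{64} \approx 7.7031$)
$C{\left(y \right)} = \frac{11}{y}$
$Q{\left(v \right)} = - \frac{11}{234 v}$ ($Q{\left(v \right)} = \frac{11 \frac{1}{v}}{-234} = \frac{11}{v} \left(- \frac{1}{234}\right) = - \frac{11}{234 v}$)
$- Q{\left(W \right)} = - \frac{-11}{234 \cdot \frac{493}{64}} = - \frac{\left(-11\right) 64}{234 \cdot 493} = \left(-1\right) \left(- \frac{352}{57681}\right) = \frac{352}{57681}$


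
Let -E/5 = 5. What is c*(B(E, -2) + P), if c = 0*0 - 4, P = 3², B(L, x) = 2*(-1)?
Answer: -28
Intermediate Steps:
E = -25 (E = -5*5 = -25)
B(L, x) = -2
P = 9
c = -4 (c = 0 - 4 = -4)
c*(B(E, -2) + P) = -4*(-2 + 9) = -4*7 = -28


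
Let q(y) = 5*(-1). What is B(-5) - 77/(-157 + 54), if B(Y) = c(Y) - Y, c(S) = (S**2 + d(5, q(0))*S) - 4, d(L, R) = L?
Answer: 180/103 ≈ 1.7476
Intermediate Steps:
q(y) = -5
c(S) = -4 + S**2 + 5*S (c(S) = (S**2 + 5*S) - 4 = -4 + S**2 + 5*S)
B(Y) = -4 + Y**2 + 4*Y (B(Y) = (-4 + Y**2 + 5*Y) - Y = -4 + Y**2 + 4*Y)
B(-5) - 77/(-157 + 54) = (-4 + (-5)**2 + 4*(-5)) - 77/(-157 + 54) = (-4 + 25 - 20) - 77/(-103) = 1 - 77*(-1/103) = 1 + 77/103 = 180/103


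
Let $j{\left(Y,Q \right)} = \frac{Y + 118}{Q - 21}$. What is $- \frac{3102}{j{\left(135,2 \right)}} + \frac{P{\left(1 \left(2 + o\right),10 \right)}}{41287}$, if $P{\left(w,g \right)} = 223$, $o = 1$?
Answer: $\frac{221220875}{949601} \approx 232.96$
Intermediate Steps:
$j{\left(Y,Q \right)} = \frac{118 + Y}{-21 + Q}$
$- \frac{3102}{j{\left(135,2 \right)}} + \frac{P{\left(1 \left(2 + o\right),10 \right)}}{41287} = - \frac{3102}{\frac{1}{-21 + 2} \left(118 + 135\right)} + \frac{223}{41287} = - \frac{3102}{\frac{1}{-19} \cdot 253} + 223 \cdot \frac{1}{41287} = - \frac{3102}{\left(- \frac{1}{19}\right) 253} + \frac{223}{41287} = - \frac{3102}{- \frac{253}{19}} + \frac{223}{41287} = \left(-3102\right) \left(- \frac{19}{253}\right) + \frac{223}{41287} = \frac{5358}{23} + \frac{223}{41287} = \frac{221220875}{949601}$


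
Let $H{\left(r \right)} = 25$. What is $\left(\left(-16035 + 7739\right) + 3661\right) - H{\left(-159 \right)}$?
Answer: $-4660$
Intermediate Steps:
$\left(\left(-16035 + 7739\right) + 3661\right) - H{\left(-159 \right)} = \left(\left(-16035 + 7739\right) + 3661\right) - 25 = \left(-8296 + 3661\right) - 25 = -4635 - 25 = -4660$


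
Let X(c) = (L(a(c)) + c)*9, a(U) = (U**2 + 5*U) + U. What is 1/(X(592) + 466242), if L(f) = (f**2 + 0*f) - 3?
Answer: 1/1127946425847 ≈ 8.8657e-13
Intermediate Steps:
a(U) = U**2 + 6*U
L(f) = -3 + f**2 (L(f) = (f**2 + 0) - 3 = f**2 - 3 = -3 + f**2)
X(c) = -27 + 9*c + 9*c**2*(6 + c)**2 (X(c) = ((-3 + (c*(6 + c))**2) + c)*9 = ((-3 + c**2*(6 + c)**2) + c)*9 = (-3 + c + c**2*(6 + c)**2)*9 = -27 + 9*c + 9*c**2*(6 + c)**2)
1/(X(592) + 466242) = 1/((-27 + 9*592 + 9*592**2*(6 + 592)**2) + 466242) = 1/((-27 + 5328 + 9*350464*598**2) + 466242) = 1/((-27 + 5328 + 9*350464*357604) + 466242) = 1/((-27 + 5328 + 1127945954304) + 466242) = 1/(1127945959605 + 466242) = 1/1127946425847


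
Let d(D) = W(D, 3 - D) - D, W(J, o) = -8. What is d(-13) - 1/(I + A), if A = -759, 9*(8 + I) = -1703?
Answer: 43039/8606 ≈ 5.0010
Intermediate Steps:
I = -1775/9 (I = -8 + (⅑)*(-1703) = -8 - 1703/9 = -1775/9 ≈ -197.22)
d(D) = -8 - D
d(-13) - 1/(I + A) = (-8 - 1*(-13)) - 1/(-1775/9 - 759) = (-8 + 13) - 1/(-8606/9) = 5 - 1*(-9/8606) = 5 + 9/8606 = 43039/8606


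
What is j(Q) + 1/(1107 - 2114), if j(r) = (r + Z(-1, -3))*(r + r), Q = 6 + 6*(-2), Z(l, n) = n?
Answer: 108755/1007 ≈ 108.00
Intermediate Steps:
Q = -6 (Q = 6 - 12 = -6)
j(r) = 2*r*(-3 + r) (j(r) = (r - 3)*(r + r) = (-3 + r)*(2*r) = 2*r*(-3 + r))
j(Q) + 1/(1107 - 2114) = 2*(-6)*(-3 - 6) + 1/(1107 - 2114) = 2*(-6)*(-9) + 1/(-1007) = 108 - 1/1007 = 108755/1007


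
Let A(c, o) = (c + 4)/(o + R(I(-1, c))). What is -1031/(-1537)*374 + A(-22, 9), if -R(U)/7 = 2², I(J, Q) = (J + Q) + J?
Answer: 7353952/29203 ≈ 251.82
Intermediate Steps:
I(J, Q) = Q + 2*J
R(U) = -28 (R(U) = -7*2² = -7*4 = -28)
A(c, o) = (4 + c)/(-28 + o) (A(c, o) = (c + 4)/(o - 28) = (4 + c)/(-28 + o))
-1031/(-1537)*374 + A(-22, 9) = -1031/(-1537)*374 + (4 - 22)/(-28 + 9) = -1031*(-1/1537)*374 - 18/(-19) = (1031/1537)*374 - 1/19*(-18) = 385594/1537 + 18/19 = 7353952/29203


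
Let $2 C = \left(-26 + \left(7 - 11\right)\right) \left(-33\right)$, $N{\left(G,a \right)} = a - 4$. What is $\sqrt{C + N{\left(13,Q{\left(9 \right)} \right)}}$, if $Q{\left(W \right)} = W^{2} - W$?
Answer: $\sqrt{563} \approx 23.728$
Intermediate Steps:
$N{\left(G,a \right)} = -4 + a$ ($N{\left(G,a \right)} = a - 4 = -4 + a$)
$C = 495$ ($C = \frac{\left(-26 + \left(7 - 11\right)\right) \left(-33\right)}{2} = \frac{\left(-26 - 4\right) \left(-33\right)}{2} = \frac{\left(-30\right) \left(-33\right)}{2} = \frac{1}{2} \cdot 990 = 495$)
$\sqrt{C + N{\left(13,Q{\left(9 \right)} \right)}} = \sqrt{495 - \left(4 - 9 \left(-1 + 9\right)\right)} = \sqrt{495 + \left(-4 + 9 \cdot 8\right)} = \sqrt{495 + \left(-4 + 72\right)} = \sqrt{495 + 68} = \sqrt{563}$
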